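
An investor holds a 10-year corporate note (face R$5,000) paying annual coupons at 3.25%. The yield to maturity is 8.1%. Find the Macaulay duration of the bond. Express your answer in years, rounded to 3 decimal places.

Periodic yield y = 0.081. Discount each cash flow and weight by its year:
  t   CF        PV=CF/(1+0.081)^t    t·PV
  1       162.50       150.3238       150.3238
  2       162.50       139.0599       278.1198
  3       162.50       128.6401       385.9202
  4       162.50       119.0010       476.0040
  5       162.50       110.0842       550.4209
  6       162.50       101.8355       611.0130
  7       162.50        94.2049       659.4343
  8       162.50        87.1461       697.1686
  9       162.50        80.6162       725.5455
  10    5,162.50     2,369.2076    23,692.0764
  Σ                  3,380.1192    28,226.0265
Price P = Σ PV = 3,380.1192.
Macaulay duration = Σ(t·PV) / P = 28,226.0265 / 3,380.1192 = 8.35060 years.

8.351 years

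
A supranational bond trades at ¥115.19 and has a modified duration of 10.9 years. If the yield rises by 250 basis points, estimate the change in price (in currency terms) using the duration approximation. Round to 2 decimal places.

Duration approximation: ΔP/P ≈ -D_mod · Δy = -10.9 × (+0.025) = -0.272500.
ΔP ≈ 115.19 × (-0.272500) = -31.389275.

-¥31.39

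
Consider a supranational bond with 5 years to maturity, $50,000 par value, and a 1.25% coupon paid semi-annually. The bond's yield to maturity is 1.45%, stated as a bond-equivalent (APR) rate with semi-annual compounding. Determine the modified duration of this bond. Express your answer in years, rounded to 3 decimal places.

4.827 years

Periodic yield y = 0.00725. First find Macaulay duration:
  t   CF        PV=CF/(1+0.00725)^t    t·PV
  1       312.50       310.2507       310.2507
  2       312.50       308.0176       616.0351
  3       312.50       305.8005       917.4015
  4       312.50       303.5994     1,214.3976
  5       312.50       301.4142     1,507.0708
  6       312.50       299.2446     1,795.4678
  7       312.50       297.0907     2,079.6351
  8       312.50       294.9523     2,359.6185
  9       312.50       292.8293     2,635.4637
  10   50,312.50    46,806.1734   468,061.7339
  Σ                 49,519.3727   481,497.0747
P = 49,519.3727; Macaulay duration = 481,497.0747 / 49,519.3727 = 9.72341 half-year periods = 4.86170 years.
Modified duration = D_Mac / (1 + y) = 4.86170 / 1.00725 = 4.82671 years.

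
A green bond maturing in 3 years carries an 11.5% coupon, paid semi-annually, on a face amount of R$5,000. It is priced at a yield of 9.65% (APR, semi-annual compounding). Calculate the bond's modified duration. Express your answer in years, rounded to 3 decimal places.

2.509 years

Periodic yield y = 0.04825. First find Macaulay duration:
  t   CF        PV=CF/(1+0.04825)^t    t·PV
  1       287.50       274.2666       274.2666
  2       287.50       261.6424       523.2848
  3       287.50       249.5992       748.7977
  4       287.50       238.1104       952.4416
  5       287.50       227.1504     1,135.7520
  6     5,287.50     3,985.3012    23,911.8074
  Σ                  5,236.0703    27,546.3501
P = 5,236.0703; Macaulay duration = 27,546.3501 / 5,236.0703 = 5.26088 half-year periods = 2.63044 years.
Modified duration = D_Mac / (1 + y) = 2.63044 / 1.04825 = 2.50936 years.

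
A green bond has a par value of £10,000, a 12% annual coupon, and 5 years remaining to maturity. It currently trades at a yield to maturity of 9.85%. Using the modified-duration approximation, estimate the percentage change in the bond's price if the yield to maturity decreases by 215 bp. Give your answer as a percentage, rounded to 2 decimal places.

Periodic yield y = 0.0985. Modified duration first:
  t   CF        PV=CF/(1+0.0985)^t    t·PV
  1     1,200.00     1,092.3987     1,092.3987
  2     1,200.00       994.4458     1,988.8916
  3     1,200.00       905.2761     2,715.8283
  4     1,200.00       824.1021     3,296.4082
  5    11,200.00     7,001.9292    35,009.6461
  Σ                 10,818.1519    44,103.1731
P = 10,818.1519; D_Mac = 4.07678 yrs; D_mod = 4.07678/(1+0.0985) = 3.71122 yrs.
ΔP/P ≈ -D_mod · Δy = -3.71122 × (-0.0215) = +0.079791 = +7.9791%.

+7.98%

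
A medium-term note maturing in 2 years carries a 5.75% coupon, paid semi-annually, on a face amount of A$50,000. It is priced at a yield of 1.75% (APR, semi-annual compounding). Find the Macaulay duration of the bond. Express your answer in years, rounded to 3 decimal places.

Periodic yield y = 0.00875. Discount each cash flow and weight by its period:
  t   CF        PV=CF/(1+0.00875)^t    t·PV
  1     1,437.50     1,425.0310     1,425.0310
  2     1,437.50     1,412.6701     2,825.3402
  3     1,437.50     1,400.4165     4,201.2494
  4    51,437.50    49,675.8906   198,703.5622
  Σ                 53,914.0081   207,155.1829
Price P = Σ PV = 53,914.0081.
Macaulay duration = Σ(t·PV) / P = 207,155.1829 / 53,914.0081 = 3.84233 half-year periods.
In years: 3.84233 / 2 = 1.92116 years.

1.921 years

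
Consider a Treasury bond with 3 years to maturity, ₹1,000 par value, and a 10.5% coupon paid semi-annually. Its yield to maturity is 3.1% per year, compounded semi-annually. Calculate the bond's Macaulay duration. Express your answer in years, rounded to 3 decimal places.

2.686 years

Periodic yield y = 0.0155. Discount each cash flow and weight by its period:
  t   CF        PV=CF/(1+0.0155)^t    t·PV
  1        52.50        51.6987        51.6987
  2        52.50        50.9096       101.8191
  3        52.50        50.1325       150.3976
  4        52.50        49.3673       197.4693
  5        52.50        48.6138       243.0691
  6     1,052.50       959.7156     5,758.2934
  Σ                  1,210.4375     6,502.7471
Price P = Σ PV = 1,210.4375.
Macaulay duration = Σ(t·PV) / P = 6,502.7471 / 1,210.4375 = 5.37223 half-year periods.
In years: 5.37223 / 2 = 2.68611 years.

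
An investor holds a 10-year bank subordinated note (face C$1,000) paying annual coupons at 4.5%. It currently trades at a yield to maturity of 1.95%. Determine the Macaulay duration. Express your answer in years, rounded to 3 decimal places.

Periodic yield y = 0.0195. Discount each cash flow and weight by its year:
  t   CF        PV=CF/(1+0.0195)^t    t·PV
  1        45.00        44.1393        44.1393
  2        45.00        43.2950        86.5901
  3        45.00        42.4669       127.4008
  4        45.00        41.6547       166.6186
  5        45.00        40.8579       204.2897
  6        45.00        40.0764       240.4586
  7        45.00        39.3099       275.1693
  8        45.00        38.5580       308.4641
  9        45.00        37.8205       340.3846
  10    1,045.00       861.4776     8,614.7760
  Σ                  1,229.6563    10,408.2911
Price P = Σ PV = 1,229.6563.
Macaulay duration = Σ(t·PV) / P = 10,408.2911 / 1,229.6563 = 8.46439 years.

8.464 years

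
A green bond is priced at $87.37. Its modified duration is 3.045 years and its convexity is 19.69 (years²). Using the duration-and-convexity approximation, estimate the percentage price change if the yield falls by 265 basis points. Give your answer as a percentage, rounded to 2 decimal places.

+8.76%

Duration effect: -D_mod·Δy = -3.045 × (-0.0265) = +0.0806925
Convexity effect: ½·C·(Δy)² = 0.5 × 19.69 × (-0.0265)² = +0.00691365125
ΔP/P ≈ +0.0806925 + 0.00691365125 = +0.08760615125
= +8.760615125%.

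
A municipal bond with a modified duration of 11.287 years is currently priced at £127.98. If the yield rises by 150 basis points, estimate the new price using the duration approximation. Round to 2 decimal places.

£106.31

Duration approximation: ΔP/P ≈ -D_mod · Δy = -11.287 × (+0.015) = -0.169305.
New price ≈ 127.98 × (1 - 0.169305) = 106.3123461.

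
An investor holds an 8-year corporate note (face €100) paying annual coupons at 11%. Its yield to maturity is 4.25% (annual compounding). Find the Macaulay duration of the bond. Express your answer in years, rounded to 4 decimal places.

Periodic yield y = 0.0425. Discount each cash flow and weight by its year:
  t   CF        PV=CF/(1+0.0425)^t    t·PV
  1        11.00        10.5516        10.5516
  2        11.00        10.1214        20.2428
  3        11.00         9.7088        29.1263
  4        11.00         9.3130        37.2519
  5        11.00         8.9333        44.6665
  6        11.00         8.5691        51.4147
  7        11.00         8.2198        57.5385
  8       111.00        79.5636       636.5089
  Σ                    144.9805       887.3012
Price P = Σ PV = 144.9805.
Macaulay duration = Σ(t·PV) / P = 887.3012 / 144.9805 = 6.12014 years.

6.1201 years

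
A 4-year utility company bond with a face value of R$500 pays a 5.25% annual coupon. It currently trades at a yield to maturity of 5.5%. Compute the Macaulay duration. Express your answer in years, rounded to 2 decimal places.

Periodic yield y = 0.055. Discount each cash flow and weight by its year:
  t   CF        PV=CF/(1+0.055)^t    t·PV
  1        26.25        24.8815        24.8815
  2        26.25        23.5844        47.1688
  3        26.25        22.3549        67.0646
  4       526.25       424.7978     1,699.1912
  Σ                    495.6186     1,838.3061
Price P = Σ PV = 495.6186.
Macaulay duration = Σ(t·PV) / P = 1,838.3061 / 495.6186 = 3.70911 years.

3.71 years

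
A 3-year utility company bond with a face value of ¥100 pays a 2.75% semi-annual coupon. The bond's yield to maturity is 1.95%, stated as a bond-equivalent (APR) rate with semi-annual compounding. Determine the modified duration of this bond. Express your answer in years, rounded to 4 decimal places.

2.8734 years

Periodic yield y = 0.00975. First find Macaulay duration:
  t   CF        PV=CF/(1+0.00975)^t    t·PV
  1        1.375         1.3617         1.3617
  2        1.375         1.3486         2.6971
  3        1.375         1.3356         4.0067
  4        1.375         1.3227         5.2906
  5        1.375         1.3099         6.5494
  6      101.375        95.6418       573.8507
  Σ                    102.3202       593.7563
P = 102.3202; Macaulay duration = 593.7563 / 102.3202 = 5.80292 half-year periods = 2.90146 years.
Modified duration = D_Mac / (1 + y) = 2.90146 / 1.00975 = 2.87345 years.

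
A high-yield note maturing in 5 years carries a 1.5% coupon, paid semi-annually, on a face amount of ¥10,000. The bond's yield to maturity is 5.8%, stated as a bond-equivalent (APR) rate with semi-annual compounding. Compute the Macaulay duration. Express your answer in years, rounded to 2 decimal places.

4.81 years

Periodic yield y = 0.029. Discount each cash flow and weight by its period:
  t   CF        PV=CF/(1+0.029)^t    t·PV
  1        75.00        72.8863        72.8863
  2        75.00        70.8322       141.6643
  3        75.00        68.8359       206.5078
  4        75.00        66.8959       267.5838
  5        75.00        65.0106       325.0532
  6        75.00        63.1785       379.0707
  7        75.00        61.3979       429.7854
  8        75.00        59.6676       477.3405
  9        75.00        57.9860       521.8737
  10   10,075.00     7,569.9203    75,699.2030
  Σ                  8,156.6112    78,520.9687
Price P = Σ PV = 8,156.6112.
Macaulay duration = Σ(t·PV) / P = 78,520.9687 / 8,156.6112 = 9.62667 half-year periods.
In years: 9.62667 / 2 = 4.81333 years.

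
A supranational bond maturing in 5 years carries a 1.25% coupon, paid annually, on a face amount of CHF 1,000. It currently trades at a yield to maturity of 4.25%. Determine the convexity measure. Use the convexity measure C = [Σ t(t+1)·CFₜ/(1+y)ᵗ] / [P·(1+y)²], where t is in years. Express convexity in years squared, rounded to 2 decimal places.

With y = 0.0425:
  t   CF        PV=CF/(1+0.0425)^t    t·PV        t(t+1)·PV
  1        12.50        11.9904        11.9904          23.9808
  2        12.50        11.5016        23.0032          69.0095
  3        12.50        11.0327        33.0981         132.3924
  4        12.50        10.5829        42.3317         211.6585
  5     1,012.50       822.2705     4,111.3525      24,668.1152
  Σ                    867.3781     4,221.7759      25,105.1565
P = 867.3781.
Convexity = Σ t(t+1)·PV / [P·(1+y)²] = 25,105.1565 / (867.3781 × 1.086806) = 26.63191.

26.63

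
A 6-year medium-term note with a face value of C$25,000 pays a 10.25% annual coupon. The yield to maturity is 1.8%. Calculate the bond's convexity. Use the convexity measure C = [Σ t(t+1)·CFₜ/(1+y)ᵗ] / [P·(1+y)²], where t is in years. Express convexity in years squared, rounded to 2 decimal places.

31.56

With y = 0.018:
  t   CF        PV=CF/(1+0.018)^t    t·PV        t(t+1)·PV
  1     2,562.50     2,517.1906     2,517.1906       5,034.3811
  2     2,562.50     2,472.6823     4,945.3646      14,836.0937
  3     2,562.50     2,428.9610     7,286.8830      29,147.5319
  4     2,562.50     2,386.0128     9,544.0510      47,720.2552
  5     2,562.50     2,343.8239    11,719.1197      70,314.7179
  6    27,562.50    24,764.6354   148,587.8125   1,040,114.6877
  Σ                 36,913.3060   184,600.4213   1,207,167.6676
P = 36,913.3060.
Convexity = Σ t(t+1)·PV / [P·(1+y)²] = 1,207,167.6676 / (36,913.3060 × 1.036324) = 31.55652.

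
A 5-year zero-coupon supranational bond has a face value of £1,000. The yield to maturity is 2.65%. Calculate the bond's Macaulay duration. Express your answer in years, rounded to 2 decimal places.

5.00 years

A zero-coupon bond has a single cash flow at maturity, so its Macaulay duration equals its maturity: 5 years.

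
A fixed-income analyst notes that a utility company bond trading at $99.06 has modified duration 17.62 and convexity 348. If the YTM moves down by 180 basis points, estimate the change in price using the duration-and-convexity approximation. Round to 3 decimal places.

+$37.002

Duration effect: -D_mod·Δy = -17.62 × (-0.018) = +0.317160
Convexity effect: ½·C·(Δy)² = 0.5 × 348 × (-0.018)² = +0.0563760
ΔP/P ≈ +0.317160 + 0.0563760 = +0.373536
ΔP ≈ 99.06 × (+0.373536) = +37.00247616.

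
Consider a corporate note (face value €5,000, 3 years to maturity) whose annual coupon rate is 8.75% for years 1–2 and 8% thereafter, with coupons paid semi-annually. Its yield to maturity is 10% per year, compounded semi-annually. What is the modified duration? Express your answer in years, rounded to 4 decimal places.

Periodic yield y = 0.05. First find Macaulay duration:
  t   CF        PV=CF/(1+0.05)^t    t·PV
  1       218.75       208.3333       208.3333
  2       218.75       198.4127       396.8254
  3       218.75       188.9645       566.8934
  4       218.75       179.9662       719.8647
  5       200.00       156.7052       783.5262
  6     5,200.00     3,880.3201    23,281.9204
  Σ                  4,812.7020    25,957.3634
P = 4,812.7020; Macaulay duration = 25,957.3634 / 4,812.7020 = 5.39351 half-year periods = 2.69676 years.
Modified duration = D_Mac / (1 + y) = 2.69676 / 1.05 = 2.56834 years.

2.5683 years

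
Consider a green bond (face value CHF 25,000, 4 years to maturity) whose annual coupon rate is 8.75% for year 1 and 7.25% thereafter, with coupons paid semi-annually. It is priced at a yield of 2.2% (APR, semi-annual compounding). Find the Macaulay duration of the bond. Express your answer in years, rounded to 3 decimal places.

Periodic yield y = 0.011. Discount each cash flow and weight by its period:
  t   CF        PV=CF/(1+0.011)^t    t·PV
  1     1,093.75     1,081.8497     1,081.8497
  2     1,093.75     1,070.0788     2,140.1576
  3       906.25       876.9898     2,630.9695
  4       906.25       867.4479     3,469.7916
  5       906.25       858.0098     4,290.0489
  6       906.25       848.6744     5,092.0462
  7       906.25       839.4405     5,876.0837
  8    25,906.25    23,735.3318   189,882.6545
  Σ                 30,177.8227   214,463.6016
Price P = Σ PV = 30,177.8227.
Macaulay duration = Σ(t·PV) / P = 214,463.6016 / 30,177.8227 = 7.10666 half-year periods.
In years: 7.10666 / 2 = 3.55333 years.

3.553 years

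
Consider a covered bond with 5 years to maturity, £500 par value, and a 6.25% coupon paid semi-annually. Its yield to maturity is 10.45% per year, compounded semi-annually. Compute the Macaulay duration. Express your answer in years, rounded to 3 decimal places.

Periodic yield y = 0.05225. Discount each cash flow and weight by its period:
  t   CF        PV=CF/(1+0.05225)^t    t·PV
  1       15.625        14.8491        14.8491
  2       15.625        14.1118        28.2236
  3       15.625        13.4111        40.2332
  4       15.625        12.7451        50.9805
  5       15.625        12.1123        60.5613
  6       15.625        11.5108        69.0649
  7       15.625        10.9392        76.5747
  8       15.625        10.3961        83.1684
  9       15.625         9.8798        88.9185
  10     515.625       309.8451     3,098.4509
  Σ                    419.8004     3,611.0253
Price P = Σ PV = 419.8004.
Macaulay duration = Σ(t·PV) / P = 3,611.0253 / 419.8004 = 8.60177 half-year periods.
In years: 8.60177 / 2 = 4.30088 years.

4.301 years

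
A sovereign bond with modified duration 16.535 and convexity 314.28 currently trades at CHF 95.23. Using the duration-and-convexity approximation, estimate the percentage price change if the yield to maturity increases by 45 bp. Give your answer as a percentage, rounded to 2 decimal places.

-7.12%

Duration effect: -D_mod·Δy = -16.535 × (+0.0045) = -0.0744075
Convexity effect: ½·C·(Δy)² = 0.5 × 314.28 × (0.0045)² = +0.003182085
ΔP/P ≈ -0.0744075 + 0.003182085 = -0.071225415
= -7.1225415%.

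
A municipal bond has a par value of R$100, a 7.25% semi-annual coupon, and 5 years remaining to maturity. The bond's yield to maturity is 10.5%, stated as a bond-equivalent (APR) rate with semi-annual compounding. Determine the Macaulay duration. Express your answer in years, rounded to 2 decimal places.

Periodic yield y = 0.0525. Discount each cash flow and weight by its period:
  t   CF        PV=CF/(1+0.0525)^t    t·PV
  1        3.625         3.4442         3.4442
  2        3.625         3.2724         6.5448
  3        3.625         3.1092         9.3275
  4        3.625         2.9541        11.8162
  5        3.625         2.8067        14.0335
  6        3.625         2.6667        16.0002
  7        3.625         2.5337        17.7358
  8        3.625         2.4073        19.2584
  9        3.625         2.2872        20.5850
  10     103.625        62.1217       621.2172
  Σ                     87.6031       739.9630
Price P = Σ PV = 87.6031.
Macaulay duration = Σ(t·PV) / P = 739.9630 / 87.6031 = 8.44676 half-year periods.
In years: 8.44676 / 2 = 4.22338 years.

4.22 years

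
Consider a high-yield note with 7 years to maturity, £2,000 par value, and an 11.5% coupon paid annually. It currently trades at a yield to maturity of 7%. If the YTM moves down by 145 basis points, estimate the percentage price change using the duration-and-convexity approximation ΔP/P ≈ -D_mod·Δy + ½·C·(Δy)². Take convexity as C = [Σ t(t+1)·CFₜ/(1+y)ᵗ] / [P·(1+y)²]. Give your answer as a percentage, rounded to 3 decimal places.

+7.633%

With y = 0.07:
  t   CF        PV=CF/(1+0.07)^t    t·PV        t(t+1)·PV
  1       230.00       214.9533       214.9533         429.9065
  2       230.00       200.8909       401.7818       1,205.3454
  3       230.00       187.7485       563.2455       2,252.9821
  4       230.00       175.4659       701.8636       3,509.3180
  5       230.00       163.9868       819.9341       4,919.6046
  6       230.00       153.2587       919.5523       6,436.8659
  7     2,230.00     1,388.7319     9,721.1235      77,768.9878
  Σ                  2,485.0360    13,342.4541      96,523.0104
P = 2,485.0360; D_Mac = 5.36912 yrs; D_mod = 5.01787 yrs; C = 33.92584.
Duration effect: -5.01787 × (-0.0145) = +0.072759
Convexity effect: 0.5 × 33.92584 × (-0.0145)² = +0.0035665
ΔP/P ≈ +0.072759 + 0.0035665 = +0.076326 = +7.6326%.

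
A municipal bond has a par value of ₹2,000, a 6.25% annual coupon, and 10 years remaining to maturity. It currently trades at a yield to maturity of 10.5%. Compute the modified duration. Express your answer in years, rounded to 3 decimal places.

6.623 years

Periodic yield y = 0.105. First find Macaulay duration:
  t   CF        PV=CF/(1+0.105)^t    t·PV
  1       125.00       113.1222       113.1222
  2       125.00       102.3730       204.7460
  3       125.00        92.6453       277.9358
  4       125.00        83.8419       335.3674
  5       125.00        75.8750       379.3749
  6       125.00        68.6651       411.9909
  7       125.00        62.1404       434.9828
  8       125.00        56.2357       449.8853
  9       125.00        50.8920       458.0280
  10    2,125.00       782.9538     7,829.5383
  Σ                  1,488.7443    10,894.9716
P = 1,488.7443; Macaulay duration = 10,894.9716 / 1,488.7443 = 7.31823 years.
Modified duration = D_Mac / (1 + y) = 7.31823 / 1.105 = 6.62283 years.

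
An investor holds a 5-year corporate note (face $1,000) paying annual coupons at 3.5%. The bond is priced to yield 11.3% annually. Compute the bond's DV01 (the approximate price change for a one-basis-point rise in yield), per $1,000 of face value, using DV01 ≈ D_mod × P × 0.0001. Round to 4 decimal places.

$0.2952

Periodic yield y = 0.113.
  t   CF        PV=CF/(1+0.113)^t    t·PV
  1        35.00        31.4465        31.4465
  2        35.00        28.2539        56.5077
  3        35.00        25.3853        76.1559
  4        35.00        22.8080        91.2320
  5     1,035.00       605.9887     3,029.9435
  Σ                    713.8824     3,285.2857
P = 713.8824; D_Mac = 4.60200 yrs; D_mod = 4.13477 yrs.
DV01 ≈ 4.13477 × 713.8824 × 0.0001 = 0.295174.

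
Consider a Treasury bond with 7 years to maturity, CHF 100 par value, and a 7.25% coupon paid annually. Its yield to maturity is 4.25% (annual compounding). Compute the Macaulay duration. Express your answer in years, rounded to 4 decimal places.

Periodic yield y = 0.0425. Discount each cash flow and weight by its year:
  t   CF        PV=CF/(1+0.0425)^t    t·PV
  1         7.25         6.9544         6.9544
  2         7.25         6.6709        13.3418
  3         7.25         6.3990        19.1969
  4         7.25         6.1381        24.5524
  5         7.25         5.8879        29.4393
  6         7.25         5.6478        33.8870
  7       107.25        80.1429       561.0000
  Σ                    117.8410       688.3719
Price P = Σ PV = 117.8410.
Macaulay duration = Σ(t·PV) / P = 688.3719 / 117.8410 = 5.84153 years.

5.8415 years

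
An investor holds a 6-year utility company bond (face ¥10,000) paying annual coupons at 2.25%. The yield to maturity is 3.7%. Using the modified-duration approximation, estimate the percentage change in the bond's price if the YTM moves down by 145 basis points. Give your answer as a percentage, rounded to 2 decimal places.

+7.92%

Periodic yield y = 0.037. Modified duration first:
  t   CF        PV=CF/(1+0.037)^t    t·PV
  1       225.00       216.9720       216.9720
  2       225.00       209.2305       418.4610
  3       225.00       201.7652       605.2956
  4       225.00       194.5662       778.2650
  5       225.00       187.6241       938.1207
  6    10,225.00     8,222.2519    49,333.5115
  Σ                  9,232.4100    52,290.6258
P = 9,232.4100; D_Mac = 5.66381 yrs; D_mod = 5.66381/(1+0.037) = 5.46173 yrs.
ΔP/P ≈ -D_mod · Δy = -5.46173 × (-0.0145) = +0.079195 = +7.9195%.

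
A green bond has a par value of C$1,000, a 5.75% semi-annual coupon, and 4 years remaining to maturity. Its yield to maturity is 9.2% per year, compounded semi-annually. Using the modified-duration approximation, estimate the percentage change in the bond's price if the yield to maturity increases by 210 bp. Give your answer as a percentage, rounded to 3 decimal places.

Periodic yield y = 0.046. Modified duration first:
  t   CF        PV=CF/(1+0.046)^t    t·PV
  1        28.75        27.4857        27.4857
  2        28.75        26.2769        52.5538
  3        28.75        25.1213        75.3640
  4        28.75        24.0166        96.0663
  5        28.75        22.9604       114.8020
  6        28.75        21.9507       131.7040
  7        28.75        20.9853       146.8974
  8     1,028.75       717.8875     5,743.0997
  Σ                    886.6844     6,387.9730
P = 886.6844; D_Mac = 7.20434 half-year periods = 3.60217 yrs; D_mod = 3.60217/(1+0.046) = 3.44376 yrs.
ΔP/P ≈ -D_mod · Δy = -3.44376 × (+0.021) = -0.072319 = -7.2319%.

-7.232%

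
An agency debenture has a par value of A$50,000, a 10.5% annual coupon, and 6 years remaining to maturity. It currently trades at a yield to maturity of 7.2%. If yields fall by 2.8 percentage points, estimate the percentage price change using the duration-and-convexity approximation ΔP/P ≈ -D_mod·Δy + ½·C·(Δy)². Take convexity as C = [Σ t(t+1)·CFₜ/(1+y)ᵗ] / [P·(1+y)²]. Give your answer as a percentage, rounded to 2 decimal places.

With y = 0.072:
  t   CF        PV=CF/(1+0.072)^t    t·PV        t(t+1)·PV
  1     5,250.00     4,897.3881     4,897.3881       9,794.7761
  2     5,250.00     4,568.4590     9,136.9180      27,410.7541
  3     5,250.00     4,261.6222    12,784.8666      51,139.4665
  4     5,250.00     3,975.3939    15,901.5754      79,507.8771
  5     5,250.00     3,708.3898    18,541.9489     111,251.6937
  6    55,250.00    36,405.2125   218,431.2749   1,529,018.9243
  Σ                 57,816.4654   279,693.9720   1,808,123.4918
P = 57,816.4654; D_Mac = 4.83762 yrs; D_mod = 4.51270 yrs; C = 27.21366.
Duration effect: -4.51270 × (-0.028) = +0.126356
Convexity effect: 0.5 × 27.21366 × (-0.028)² = +0.0106678
ΔP/P ≈ +0.126356 + 0.0106678 = +0.137023 = +13.7023%.

+13.70%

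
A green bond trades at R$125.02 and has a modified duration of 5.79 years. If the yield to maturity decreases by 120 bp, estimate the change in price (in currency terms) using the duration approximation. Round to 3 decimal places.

+R$8.686

Duration approximation: ΔP/P ≈ -D_mod · Δy = -5.79 × (-0.012) = +0.069480.
ΔP ≈ 125.02 × (+0.069480) = +8.6863896.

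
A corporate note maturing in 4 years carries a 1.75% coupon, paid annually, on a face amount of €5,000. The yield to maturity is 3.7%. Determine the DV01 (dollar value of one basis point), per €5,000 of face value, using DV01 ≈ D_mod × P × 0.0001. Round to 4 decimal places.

€1.7435

Periodic yield y = 0.037.
  t   CF        PV=CF/(1+0.037)^t    t·PV
  1        87.50        84.3780        84.3780
  2        87.50        81.3674       162.7348
  3        87.50        78.4642       235.3927
  4     5,087.50     4,399.3589    17,597.4357
  Σ                  4,643.5686    18,079.9413
P = 4,643.5686; D_Mac = 3.89354 yrs; D_mod = 3.75462 yrs.
DV01 ≈ 3.75462 × 4,643.5686 × 0.0001 = 1.743485.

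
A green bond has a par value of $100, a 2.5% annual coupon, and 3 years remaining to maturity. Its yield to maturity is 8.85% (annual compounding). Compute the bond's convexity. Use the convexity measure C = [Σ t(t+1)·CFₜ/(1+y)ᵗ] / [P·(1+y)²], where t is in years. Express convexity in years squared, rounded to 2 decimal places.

9.77

With y = 0.0885:
  t   CF        PV=CF/(1+0.0885)^t    t·PV        t(t+1)·PV
  1         2.50         2.2967         2.2967           4.5935
  2         2.50         2.1100         4.2200          12.6600
  3       102.50        79.4765       238.4294         953.7176
  Σ                     83.8832       244.9462         970.9711
P = 83.8832.
Convexity = Σ t(t+1)·PV / [P·(1+y)²] = 970.9711 / (83.8832 × 1.184832) = 9.76955.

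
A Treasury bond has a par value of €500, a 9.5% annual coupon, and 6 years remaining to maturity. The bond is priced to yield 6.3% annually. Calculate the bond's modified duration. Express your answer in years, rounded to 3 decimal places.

4.636 years

Periodic yield y = 0.063. First find Macaulay duration:
  t   CF        PV=CF/(1+0.063)^t    t·PV
  1        47.50        44.6849        44.6849
  2        47.50        42.0366        84.0731
  3        47.50        39.5452       118.6356
  4        47.50        37.2015       148.8060
  5        47.50        34.9967       174.9836
  6       547.50       379.4762     2,276.8572
  Σ                    577.9410     2,848.0403
P = 577.9410; Macaulay duration = 2,848.0403 / 577.9410 = 4.92791 years.
Modified duration = D_Mac / (1 + y) = 4.92791 / 1.063 = 4.63585 years.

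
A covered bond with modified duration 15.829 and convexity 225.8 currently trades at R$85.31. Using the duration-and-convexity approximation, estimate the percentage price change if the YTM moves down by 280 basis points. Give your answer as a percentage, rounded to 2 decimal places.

Duration effect: -D_mod·Δy = -15.829 × (-0.028) = +0.443212
Convexity effect: ½·C·(Δy)² = 0.5 × 225.8 × (-0.028)² = +0.0885136
ΔP/P ≈ +0.443212 + 0.0885136 = +0.5317256
= +53.17256%.

+53.17%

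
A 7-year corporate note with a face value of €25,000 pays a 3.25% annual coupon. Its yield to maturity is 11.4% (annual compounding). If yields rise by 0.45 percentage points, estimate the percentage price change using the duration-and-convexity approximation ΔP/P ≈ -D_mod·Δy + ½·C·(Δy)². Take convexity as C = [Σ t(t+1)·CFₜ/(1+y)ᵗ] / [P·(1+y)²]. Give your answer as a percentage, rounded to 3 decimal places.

With y = 0.114:
  t   CF        PV=CF/(1+0.114)^t    t·PV        t(t+1)·PV
  1       812.50       729.3537       729.3537       1,458.7074
  2       812.50       654.7161     1,309.4321       3,928.2963
  3       812.50       587.7164     1,763.1491       7,052.5966
  4       812.50       527.5731     2,110.2922      10,551.4611
  5       812.50       473.5844     2,367.9221      14,207.5329
  6       812.50       425.1207     2,550.7240      17,855.0683
  7    25,812.50    12,123.6596    84,865.6170     678,924.9362
  Σ                 15,521.7238    95,696.4904     733,978.5987
P = 15,521.7238; D_Mac = 6.16533 yrs; D_mod = 5.53440 yrs; C = 38.10422.
Duration effect: -5.53440 × (+0.0045) = -0.024905
Convexity effect: 0.5 × 38.10422 × (0.0045)² = +0.0003858
ΔP/P ≈ -0.024905 + 0.0003858 = -0.024519 = -2.4519%.

-2.452%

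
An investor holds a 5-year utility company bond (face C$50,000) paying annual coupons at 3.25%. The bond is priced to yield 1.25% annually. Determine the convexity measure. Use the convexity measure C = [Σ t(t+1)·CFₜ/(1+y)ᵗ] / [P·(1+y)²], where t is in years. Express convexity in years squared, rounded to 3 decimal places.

With y = 0.0125:
  t   CF        PV=CF/(1+0.0125)^t    t·PV        t(t+1)·PV
  1     1,625.00     1,604.9383     1,604.9383       3,209.8765
  2     1,625.00     1,585.1242     3,170.2484       9,510.7453
  3     1,625.00     1,565.5548     4,696.6644      18,786.6574
  4     1,625.00     1,546.2269     6,184.9078      30,924.5389
  5    51,625.00    48,515.9908   242,579.9541   1,455,479.7247
  Σ                 54,817.8350   258,236.7130   1,517,911.5429
P = 54,817.8350.
Convexity = Σ t(t+1)·PV / [P·(1+y)²] = 1,517,911.5429 / (54,817.8350 × 1.025156) = 27.01062.

27.011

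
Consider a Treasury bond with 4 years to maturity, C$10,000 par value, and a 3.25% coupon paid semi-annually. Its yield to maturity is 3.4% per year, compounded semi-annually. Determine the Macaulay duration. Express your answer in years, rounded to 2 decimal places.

3.78 years

Periodic yield y = 0.017. Discount each cash flow and weight by its period:
  t   CF        PV=CF/(1+0.017)^t    t·PV
  1       162.50       159.7837       159.7837
  2       162.50       157.1128       314.2255
  3       162.50       154.4865       463.4595
  4       162.50       151.9041       607.6165
  5       162.50       149.3649       746.8246
  6       162.50       146.8682       881.2089
  7       162.50       144.4131     1,010.8919
  8    10,162.50     8,880.4083    71,043.2666
  Σ                  9,944.3416    75,227.2772
Price P = Σ PV = 9,944.3416.
Macaulay duration = Σ(t·PV) / P = 75,227.2772 / 9,944.3416 = 7.56483 half-year periods.
In years: 7.56483 / 2 = 3.78242 years.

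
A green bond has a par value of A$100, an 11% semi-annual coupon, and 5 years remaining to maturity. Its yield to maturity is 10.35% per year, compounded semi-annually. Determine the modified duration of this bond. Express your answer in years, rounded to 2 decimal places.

Periodic yield y = 0.05175. First find Macaulay duration:
  t   CF        PV=CF/(1+0.05175)^t    t·PV
  1         5.50         5.2294         5.2294
  2         5.50         4.9721         9.9441
  3         5.50         4.7274        14.1823
  4         5.50         4.4948        17.9793
  5         5.50         4.2737        21.3683
  6         5.50         4.0634        24.3803
  7         5.50         3.8634        27.0441
  8         5.50         3.6734        29.3868
  9         5.50         3.4926        31.4335
  10      105.50        63.6982       636.9821
  Σ                    102.4884       817.9303
P = 102.4884; Macaulay duration = 817.9303 / 102.4884 = 7.98071 half-year periods = 3.99036 years.
Modified duration = D_Mac / (1 + y) = 3.99036 / 1.05175 = 3.79402 years.

3.79 years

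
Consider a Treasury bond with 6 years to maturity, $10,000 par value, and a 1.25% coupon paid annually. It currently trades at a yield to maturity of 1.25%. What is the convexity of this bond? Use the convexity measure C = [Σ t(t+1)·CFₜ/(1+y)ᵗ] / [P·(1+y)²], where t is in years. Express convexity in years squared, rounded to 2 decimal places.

With y = 0.0125:
  t   CF        PV=CF/(1+0.0125)^t    t·PV        t(t+1)·PV
  1       125.00       123.4568       123.4568         246.9136
  2       125.00       121.9326       243.8653         731.5958
  3       125.00       120.4273       361.2819       1,445.1275
  4       125.00       118.9405       475.7621       2,378.8107
  5       125.00       117.4721       587.3607       3,524.1640
  6    10,125.00     9,397.7706    56,386.6237     394,706.3660
  Σ                 10,000.0000    58,178.3504     403,032.9776
P = 10,000.0000.
Convexity = Σ t(t+1)·PV / [P·(1+y)²] = 403,032.9776 / (10,000.0000 × 1.025156) = 39.31430.

39.31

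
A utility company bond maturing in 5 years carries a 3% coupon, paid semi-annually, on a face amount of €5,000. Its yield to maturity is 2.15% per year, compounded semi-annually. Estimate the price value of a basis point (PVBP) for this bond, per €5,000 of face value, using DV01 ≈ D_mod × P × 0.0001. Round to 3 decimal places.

Periodic yield y = 0.01075.
  t   CF        PV=CF/(1+0.01075)^t    t·PV
  1        75.00        74.2023        74.2023
  2        75.00        73.4131       146.8263
  3        75.00        72.6323       217.8970
  4        75.00        71.8598       287.4394
  5        75.00        71.0956       355.4778
  6        75.00        70.3394       422.0365
  7        75.00        69.5913       487.1392
  8        75.00        68.8512       550.8093
  9        75.00        68.1189       613.0699
  10    5,075.00     4,560.3539    45,603.5390
  Σ                  5,200.4579    48,758.4367
P = 5,200.4579; D_Mac = 9.37580 half-year periods = 4.68790 yrs; D_mod = 4.63804 yrs.
DV01 ≈ 4.63804 × 5,200.4579 × 0.0001 = 2.411993.

€2.412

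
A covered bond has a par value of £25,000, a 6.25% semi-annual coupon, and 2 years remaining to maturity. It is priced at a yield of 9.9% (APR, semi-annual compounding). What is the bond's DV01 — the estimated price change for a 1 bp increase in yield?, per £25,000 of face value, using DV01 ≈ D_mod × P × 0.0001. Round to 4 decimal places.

£4.2493

Periodic yield y = 0.0495.
  t   CF        PV=CF/(1+0.0495)^t    t·PV
  1       781.25       744.4021       744.4021
  2       781.25       709.2921     1,418.5843
  3       781.25       675.8381     2,027.5144
  4    25,781.25    21,250.7469    85,002.9876
  Σ                 23,380.2793    89,193.4884
P = 23,380.2793; D_Mac = 3.81490 half-year periods = 1.90745 yrs; D_mod = 1.81749 yrs.
DV01 ≈ 1.81749 × 23,380.2793 × 0.0001 = 4.249332.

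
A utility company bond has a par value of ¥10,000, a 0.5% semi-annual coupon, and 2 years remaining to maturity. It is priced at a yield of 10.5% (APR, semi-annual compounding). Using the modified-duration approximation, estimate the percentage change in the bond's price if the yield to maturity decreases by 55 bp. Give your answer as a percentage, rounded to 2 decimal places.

Periodic yield y = 0.0525. Modified duration first:
  t   CF        PV=CF/(1+0.0525)^t    t·PV
  1        25.00        23.7530        23.7530
  2        25.00        22.5681        45.1363
  3        25.00        21.4424        64.3272
  4    10,025.00     8,169.5091    32,678.0366
  Σ                  8,237.2727    32,811.2531
P = 8,237.2727; D_Mac = 3.98327 half-year periods = 1.99163 yrs; D_mod = 1.99163/(1+0.0525) = 1.89229 yrs.
ΔP/P ≈ -D_mod · Δy = -1.89229 × (-0.0055) = +0.010408 = +1.0408%.

+1.04%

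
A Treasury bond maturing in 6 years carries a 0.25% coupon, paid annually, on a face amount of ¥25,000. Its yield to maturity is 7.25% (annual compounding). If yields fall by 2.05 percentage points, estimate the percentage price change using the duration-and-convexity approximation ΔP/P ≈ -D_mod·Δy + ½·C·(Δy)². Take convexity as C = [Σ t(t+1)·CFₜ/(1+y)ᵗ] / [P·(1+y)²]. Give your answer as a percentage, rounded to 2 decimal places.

With y = 0.0725:
  t   CF        PV=CF/(1+0.0725)^t    t·PV        t(t+1)·PV
  1        62.50        58.2751        58.2751         116.5501
  2        62.50        54.3357       108.6714         326.0143
  3        62.50        50.6627       151.9880         607.9521
  4        62.50        47.2379       188.9517         944.7585
  5        62.50        44.0447       220.2234       1,321.3406
  6    25,062.50    16,467.9896    98,807.9378     691,655.5644
  Σ                 16,722.5457    99,536.0474     694,972.1800
P = 16,722.5457; D_Mac = 5.95221 yrs; D_mod = 5.54984 yrs; C = 36.13021.
Duration effect: -5.54984 × (-0.0205) = +0.113772
Convexity effect: 0.5 × 36.13021 × (-0.0205)² = +0.0075919
ΔP/P ≈ +0.113772 + 0.0075919 = +0.121364 = +12.1364%.

+12.14%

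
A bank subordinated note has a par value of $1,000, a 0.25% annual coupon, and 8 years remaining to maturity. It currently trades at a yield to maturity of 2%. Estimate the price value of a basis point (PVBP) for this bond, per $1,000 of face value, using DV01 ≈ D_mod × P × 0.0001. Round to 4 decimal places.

$0.6773

Periodic yield y = 0.02.
  t   CF        PV=CF/(1+0.02)^t    t·PV
  1         2.50         2.4510         2.4510
  2         2.50         2.4029         4.8058
  3         2.50         2.3558         7.0674
  4         2.50         2.3096         9.2385
  5         2.50         2.2643        11.3216
  6         2.50         2.2199        13.3196
  7         2.50         2.1764        15.2348
  8     1,002.50       855.6241     6,844.9928
  Σ                    871.8041     6,908.4315
P = 871.8041; D_Mac = 7.92429 yrs; D_mod = 7.76892 yrs.
DV01 ≈ 7.76892 × 871.8041 × 0.0001 = 0.677297.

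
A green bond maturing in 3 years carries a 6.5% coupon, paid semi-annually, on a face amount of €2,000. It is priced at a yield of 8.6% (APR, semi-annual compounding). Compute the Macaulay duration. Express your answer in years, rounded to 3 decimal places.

Periodic yield y = 0.043. Discount each cash flow and weight by its period:
  t   CF        PV=CF/(1+0.043)^t    t·PV
  1        65.00        62.3202        62.3202
  2        65.00        59.7509       119.5019
  3        65.00        57.2876       171.8627
  4        65.00        54.9258       219.7031
  5        65.00        52.6613       263.3066
  6     2,065.00     1,604.0363     9,624.2181
  Σ                  1,890.9822    10,460.9126
Price P = Σ PV = 1,890.9822.
Macaulay duration = Σ(t·PV) / P = 10,460.9126 / 1,890.9822 = 5.53200 half-year periods.
In years: 5.53200 / 2 = 2.76600 years.

2.766 years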